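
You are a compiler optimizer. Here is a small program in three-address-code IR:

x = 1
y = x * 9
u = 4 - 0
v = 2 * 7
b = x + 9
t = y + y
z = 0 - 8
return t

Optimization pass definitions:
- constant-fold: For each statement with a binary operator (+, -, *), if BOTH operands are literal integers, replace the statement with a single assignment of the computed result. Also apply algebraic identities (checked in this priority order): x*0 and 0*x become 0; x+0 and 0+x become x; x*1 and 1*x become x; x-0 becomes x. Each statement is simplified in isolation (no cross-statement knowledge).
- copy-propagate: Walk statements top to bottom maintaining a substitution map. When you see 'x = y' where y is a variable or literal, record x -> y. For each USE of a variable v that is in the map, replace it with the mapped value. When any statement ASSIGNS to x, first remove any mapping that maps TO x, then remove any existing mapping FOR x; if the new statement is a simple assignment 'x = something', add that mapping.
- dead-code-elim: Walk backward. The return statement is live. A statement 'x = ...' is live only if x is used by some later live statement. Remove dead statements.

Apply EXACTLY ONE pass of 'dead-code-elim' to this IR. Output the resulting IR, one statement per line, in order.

Applying dead-code-elim statement-by-statement:
  [8] return t  -> KEEP (return); live=['t']
  [7] z = 0 - 8  -> DEAD (z not live)
  [6] t = y + y  -> KEEP; live=['y']
  [5] b = x + 9  -> DEAD (b not live)
  [4] v = 2 * 7  -> DEAD (v not live)
  [3] u = 4 - 0  -> DEAD (u not live)
  [2] y = x * 9  -> KEEP; live=['x']
  [1] x = 1  -> KEEP; live=[]
Result (4 stmts):
  x = 1
  y = x * 9
  t = y + y
  return t

Answer: x = 1
y = x * 9
t = y + y
return t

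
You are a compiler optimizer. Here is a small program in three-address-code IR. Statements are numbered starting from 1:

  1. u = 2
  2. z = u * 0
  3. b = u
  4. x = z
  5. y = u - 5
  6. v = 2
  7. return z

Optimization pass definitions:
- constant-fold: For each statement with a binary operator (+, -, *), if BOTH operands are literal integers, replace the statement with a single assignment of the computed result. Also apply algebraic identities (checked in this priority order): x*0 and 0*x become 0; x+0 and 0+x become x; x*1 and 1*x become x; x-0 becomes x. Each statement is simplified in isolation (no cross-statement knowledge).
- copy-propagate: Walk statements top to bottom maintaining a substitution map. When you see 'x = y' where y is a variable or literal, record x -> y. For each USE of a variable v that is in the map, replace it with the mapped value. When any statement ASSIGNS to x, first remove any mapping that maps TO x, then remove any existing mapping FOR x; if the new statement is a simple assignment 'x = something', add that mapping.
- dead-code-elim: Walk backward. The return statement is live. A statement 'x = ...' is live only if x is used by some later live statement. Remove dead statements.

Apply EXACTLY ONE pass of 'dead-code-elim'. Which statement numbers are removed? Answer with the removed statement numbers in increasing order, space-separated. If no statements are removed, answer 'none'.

Answer: 3 4 5 6

Derivation:
Backward liveness scan:
Stmt 1 'u = 2': KEEP (u is live); live-in = []
Stmt 2 'z = u * 0': KEEP (z is live); live-in = ['u']
Stmt 3 'b = u': DEAD (b not in live set ['z'])
Stmt 4 'x = z': DEAD (x not in live set ['z'])
Stmt 5 'y = u - 5': DEAD (y not in live set ['z'])
Stmt 6 'v = 2': DEAD (v not in live set ['z'])
Stmt 7 'return z': KEEP (return); live-in = ['z']
Removed statement numbers: [3, 4, 5, 6]
Surviving IR:
  u = 2
  z = u * 0
  return z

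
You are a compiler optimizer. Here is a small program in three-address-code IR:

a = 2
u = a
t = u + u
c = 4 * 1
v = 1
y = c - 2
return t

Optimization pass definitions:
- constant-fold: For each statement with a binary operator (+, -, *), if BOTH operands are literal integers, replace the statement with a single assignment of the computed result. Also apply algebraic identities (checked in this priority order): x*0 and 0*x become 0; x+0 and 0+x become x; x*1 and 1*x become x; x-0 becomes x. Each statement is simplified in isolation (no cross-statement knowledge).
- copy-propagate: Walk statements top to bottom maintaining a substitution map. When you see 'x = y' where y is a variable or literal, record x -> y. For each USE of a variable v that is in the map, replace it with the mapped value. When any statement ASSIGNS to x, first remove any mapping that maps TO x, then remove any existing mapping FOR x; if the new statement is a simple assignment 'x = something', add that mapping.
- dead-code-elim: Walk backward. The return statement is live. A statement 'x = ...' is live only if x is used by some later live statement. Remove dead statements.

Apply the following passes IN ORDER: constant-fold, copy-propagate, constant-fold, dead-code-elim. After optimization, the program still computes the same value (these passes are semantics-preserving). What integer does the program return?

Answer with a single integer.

Initial IR:
  a = 2
  u = a
  t = u + u
  c = 4 * 1
  v = 1
  y = c - 2
  return t
After constant-fold (7 stmts):
  a = 2
  u = a
  t = u + u
  c = 4
  v = 1
  y = c - 2
  return t
After copy-propagate (7 stmts):
  a = 2
  u = 2
  t = 2 + 2
  c = 4
  v = 1
  y = 4 - 2
  return t
After constant-fold (7 stmts):
  a = 2
  u = 2
  t = 4
  c = 4
  v = 1
  y = 2
  return t
After dead-code-elim (2 stmts):
  t = 4
  return t
Evaluate:
  a = 2  =>  a = 2
  u = a  =>  u = 2
  t = u + u  =>  t = 4
  c = 4 * 1  =>  c = 4
  v = 1  =>  v = 1
  y = c - 2  =>  y = 2
  return t = 4

Answer: 4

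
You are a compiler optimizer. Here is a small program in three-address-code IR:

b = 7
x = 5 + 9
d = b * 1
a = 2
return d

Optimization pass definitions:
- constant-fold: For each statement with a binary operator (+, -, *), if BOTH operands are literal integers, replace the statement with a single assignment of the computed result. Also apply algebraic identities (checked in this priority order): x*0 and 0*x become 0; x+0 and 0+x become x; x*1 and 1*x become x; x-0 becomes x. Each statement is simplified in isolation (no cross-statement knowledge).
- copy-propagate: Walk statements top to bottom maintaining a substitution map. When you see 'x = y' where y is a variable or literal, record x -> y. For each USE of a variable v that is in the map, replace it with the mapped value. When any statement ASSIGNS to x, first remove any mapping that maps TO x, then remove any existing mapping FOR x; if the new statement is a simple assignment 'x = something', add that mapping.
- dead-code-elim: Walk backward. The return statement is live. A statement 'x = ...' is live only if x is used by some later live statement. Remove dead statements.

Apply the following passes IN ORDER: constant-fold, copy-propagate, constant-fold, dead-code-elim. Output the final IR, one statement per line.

Answer: return 7

Derivation:
Initial IR:
  b = 7
  x = 5 + 9
  d = b * 1
  a = 2
  return d
After constant-fold (5 stmts):
  b = 7
  x = 14
  d = b
  a = 2
  return d
After copy-propagate (5 stmts):
  b = 7
  x = 14
  d = 7
  a = 2
  return 7
After constant-fold (5 stmts):
  b = 7
  x = 14
  d = 7
  a = 2
  return 7
After dead-code-elim (1 stmts):
  return 7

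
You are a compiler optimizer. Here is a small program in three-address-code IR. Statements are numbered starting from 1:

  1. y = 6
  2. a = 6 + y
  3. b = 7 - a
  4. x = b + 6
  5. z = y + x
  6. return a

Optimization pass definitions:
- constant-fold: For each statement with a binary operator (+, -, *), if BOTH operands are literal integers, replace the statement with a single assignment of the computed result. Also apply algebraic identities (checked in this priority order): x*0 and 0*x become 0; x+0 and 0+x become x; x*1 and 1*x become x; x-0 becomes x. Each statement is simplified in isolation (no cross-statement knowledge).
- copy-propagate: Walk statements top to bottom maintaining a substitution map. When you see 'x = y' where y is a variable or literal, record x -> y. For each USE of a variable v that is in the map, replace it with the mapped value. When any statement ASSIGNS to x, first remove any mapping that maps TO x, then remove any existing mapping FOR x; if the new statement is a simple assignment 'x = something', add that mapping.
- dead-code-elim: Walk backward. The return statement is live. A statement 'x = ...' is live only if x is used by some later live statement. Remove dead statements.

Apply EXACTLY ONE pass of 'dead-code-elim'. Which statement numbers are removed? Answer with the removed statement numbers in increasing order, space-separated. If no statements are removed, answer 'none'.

Backward liveness scan:
Stmt 1 'y = 6': KEEP (y is live); live-in = []
Stmt 2 'a = 6 + y': KEEP (a is live); live-in = ['y']
Stmt 3 'b = 7 - a': DEAD (b not in live set ['a'])
Stmt 4 'x = b + 6': DEAD (x not in live set ['a'])
Stmt 5 'z = y + x': DEAD (z not in live set ['a'])
Stmt 6 'return a': KEEP (return); live-in = ['a']
Removed statement numbers: [3, 4, 5]
Surviving IR:
  y = 6
  a = 6 + y
  return a

Answer: 3 4 5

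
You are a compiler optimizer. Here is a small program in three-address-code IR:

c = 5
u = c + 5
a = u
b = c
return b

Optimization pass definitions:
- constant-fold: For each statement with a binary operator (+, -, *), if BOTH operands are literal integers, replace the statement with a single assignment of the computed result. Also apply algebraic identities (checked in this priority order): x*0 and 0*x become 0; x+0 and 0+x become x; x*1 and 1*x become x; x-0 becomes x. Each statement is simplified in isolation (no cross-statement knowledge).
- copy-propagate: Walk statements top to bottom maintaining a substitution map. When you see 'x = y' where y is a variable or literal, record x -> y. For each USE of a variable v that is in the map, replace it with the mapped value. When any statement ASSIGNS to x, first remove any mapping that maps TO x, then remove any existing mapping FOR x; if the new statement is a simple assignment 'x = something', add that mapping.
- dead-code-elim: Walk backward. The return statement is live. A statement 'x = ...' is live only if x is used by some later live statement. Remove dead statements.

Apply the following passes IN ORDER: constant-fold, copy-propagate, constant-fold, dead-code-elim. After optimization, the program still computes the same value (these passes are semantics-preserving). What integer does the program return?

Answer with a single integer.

Answer: 5

Derivation:
Initial IR:
  c = 5
  u = c + 5
  a = u
  b = c
  return b
After constant-fold (5 stmts):
  c = 5
  u = c + 5
  a = u
  b = c
  return b
After copy-propagate (5 stmts):
  c = 5
  u = 5 + 5
  a = u
  b = 5
  return 5
After constant-fold (5 stmts):
  c = 5
  u = 10
  a = u
  b = 5
  return 5
After dead-code-elim (1 stmts):
  return 5
Evaluate:
  c = 5  =>  c = 5
  u = c + 5  =>  u = 10
  a = u  =>  a = 10
  b = c  =>  b = 5
  return b = 5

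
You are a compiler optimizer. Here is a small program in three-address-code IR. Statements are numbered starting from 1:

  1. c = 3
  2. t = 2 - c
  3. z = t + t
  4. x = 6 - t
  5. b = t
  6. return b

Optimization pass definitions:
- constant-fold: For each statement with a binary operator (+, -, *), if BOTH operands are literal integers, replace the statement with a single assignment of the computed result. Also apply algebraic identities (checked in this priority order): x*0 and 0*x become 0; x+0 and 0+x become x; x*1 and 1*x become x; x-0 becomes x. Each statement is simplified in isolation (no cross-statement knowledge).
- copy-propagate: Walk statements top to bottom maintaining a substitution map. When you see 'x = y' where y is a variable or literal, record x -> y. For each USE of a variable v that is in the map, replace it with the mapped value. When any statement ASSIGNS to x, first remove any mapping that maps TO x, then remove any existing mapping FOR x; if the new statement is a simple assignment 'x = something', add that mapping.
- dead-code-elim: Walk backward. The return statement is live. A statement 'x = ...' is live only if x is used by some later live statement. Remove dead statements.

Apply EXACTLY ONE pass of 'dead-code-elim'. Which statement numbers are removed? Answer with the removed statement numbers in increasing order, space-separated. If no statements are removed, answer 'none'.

Answer: 3 4

Derivation:
Backward liveness scan:
Stmt 1 'c = 3': KEEP (c is live); live-in = []
Stmt 2 't = 2 - c': KEEP (t is live); live-in = ['c']
Stmt 3 'z = t + t': DEAD (z not in live set ['t'])
Stmt 4 'x = 6 - t': DEAD (x not in live set ['t'])
Stmt 5 'b = t': KEEP (b is live); live-in = ['t']
Stmt 6 'return b': KEEP (return); live-in = ['b']
Removed statement numbers: [3, 4]
Surviving IR:
  c = 3
  t = 2 - c
  b = t
  return b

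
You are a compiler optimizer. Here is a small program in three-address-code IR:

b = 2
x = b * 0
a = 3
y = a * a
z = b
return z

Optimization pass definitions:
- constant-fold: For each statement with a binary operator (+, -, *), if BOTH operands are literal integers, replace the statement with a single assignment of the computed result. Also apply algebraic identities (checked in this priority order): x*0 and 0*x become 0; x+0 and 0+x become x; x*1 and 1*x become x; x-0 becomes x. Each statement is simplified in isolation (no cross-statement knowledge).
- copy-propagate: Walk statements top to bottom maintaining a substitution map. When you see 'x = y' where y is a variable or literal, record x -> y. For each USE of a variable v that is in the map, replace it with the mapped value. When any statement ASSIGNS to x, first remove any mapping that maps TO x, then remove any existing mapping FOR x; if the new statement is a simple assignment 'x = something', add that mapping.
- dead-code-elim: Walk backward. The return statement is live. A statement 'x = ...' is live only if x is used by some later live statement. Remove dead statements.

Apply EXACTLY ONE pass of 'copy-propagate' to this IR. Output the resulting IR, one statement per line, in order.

Answer: b = 2
x = 2 * 0
a = 3
y = 3 * 3
z = 2
return 2

Derivation:
Applying copy-propagate statement-by-statement:
  [1] b = 2  (unchanged)
  [2] x = b * 0  -> x = 2 * 0
  [3] a = 3  (unchanged)
  [4] y = a * a  -> y = 3 * 3
  [5] z = b  -> z = 2
  [6] return z  -> return 2
Result (6 stmts):
  b = 2
  x = 2 * 0
  a = 3
  y = 3 * 3
  z = 2
  return 2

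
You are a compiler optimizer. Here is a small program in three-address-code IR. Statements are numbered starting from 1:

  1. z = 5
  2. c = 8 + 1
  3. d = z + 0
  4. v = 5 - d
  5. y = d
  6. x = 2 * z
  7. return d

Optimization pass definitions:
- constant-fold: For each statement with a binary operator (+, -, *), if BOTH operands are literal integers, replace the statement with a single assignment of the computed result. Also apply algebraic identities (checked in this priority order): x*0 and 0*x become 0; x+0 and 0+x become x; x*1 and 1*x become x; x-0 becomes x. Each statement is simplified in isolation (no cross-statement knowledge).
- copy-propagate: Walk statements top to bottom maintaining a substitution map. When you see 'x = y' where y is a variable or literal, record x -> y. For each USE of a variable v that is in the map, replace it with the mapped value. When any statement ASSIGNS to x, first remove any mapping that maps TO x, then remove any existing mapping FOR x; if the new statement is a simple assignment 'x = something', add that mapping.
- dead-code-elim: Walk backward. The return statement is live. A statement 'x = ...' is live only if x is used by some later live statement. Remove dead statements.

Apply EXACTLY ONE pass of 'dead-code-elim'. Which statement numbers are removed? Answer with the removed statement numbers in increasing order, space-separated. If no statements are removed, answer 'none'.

Backward liveness scan:
Stmt 1 'z = 5': KEEP (z is live); live-in = []
Stmt 2 'c = 8 + 1': DEAD (c not in live set ['z'])
Stmt 3 'd = z + 0': KEEP (d is live); live-in = ['z']
Stmt 4 'v = 5 - d': DEAD (v not in live set ['d'])
Stmt 5 'y = d': DEAD (y not in live set ['d'])
Stmt 6 'x = 2 * z': DEAD (x not in live set ['d'])
Stmt 7 'return d': KEEP (return); live-in = ['d']
Removed statement numbers: [2, 4, 5, 6]
Surviving IR:
  z = 5
  d = z + 0
  return d

Answer: 2 4 5 6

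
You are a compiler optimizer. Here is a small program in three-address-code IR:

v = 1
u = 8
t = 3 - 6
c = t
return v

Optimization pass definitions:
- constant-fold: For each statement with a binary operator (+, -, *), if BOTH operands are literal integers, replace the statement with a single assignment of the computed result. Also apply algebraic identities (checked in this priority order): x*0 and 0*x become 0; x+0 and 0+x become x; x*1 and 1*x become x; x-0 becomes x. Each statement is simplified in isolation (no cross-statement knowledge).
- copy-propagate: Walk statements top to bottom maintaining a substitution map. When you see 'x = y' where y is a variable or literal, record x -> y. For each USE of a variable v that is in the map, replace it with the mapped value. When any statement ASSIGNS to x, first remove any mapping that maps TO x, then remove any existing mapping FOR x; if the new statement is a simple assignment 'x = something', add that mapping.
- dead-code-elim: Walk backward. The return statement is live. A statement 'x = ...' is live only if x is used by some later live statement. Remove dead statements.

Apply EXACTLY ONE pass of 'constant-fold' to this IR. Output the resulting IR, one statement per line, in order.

Applying constant-fold statement-by-statement:
  [1] v = 1  (unchanged)
  [2] u = 8  (unchanged)
  [3] t = 3 - 6  -> t = -3
  [4] c = t  (unchanged)
  [5] return v  (unchanged)
Result (5 stmts):
  v = 1
  u = 8
  t = -3
  c = t
  return v

Answer: v = 1
u = 8
t = -3
c = t
return v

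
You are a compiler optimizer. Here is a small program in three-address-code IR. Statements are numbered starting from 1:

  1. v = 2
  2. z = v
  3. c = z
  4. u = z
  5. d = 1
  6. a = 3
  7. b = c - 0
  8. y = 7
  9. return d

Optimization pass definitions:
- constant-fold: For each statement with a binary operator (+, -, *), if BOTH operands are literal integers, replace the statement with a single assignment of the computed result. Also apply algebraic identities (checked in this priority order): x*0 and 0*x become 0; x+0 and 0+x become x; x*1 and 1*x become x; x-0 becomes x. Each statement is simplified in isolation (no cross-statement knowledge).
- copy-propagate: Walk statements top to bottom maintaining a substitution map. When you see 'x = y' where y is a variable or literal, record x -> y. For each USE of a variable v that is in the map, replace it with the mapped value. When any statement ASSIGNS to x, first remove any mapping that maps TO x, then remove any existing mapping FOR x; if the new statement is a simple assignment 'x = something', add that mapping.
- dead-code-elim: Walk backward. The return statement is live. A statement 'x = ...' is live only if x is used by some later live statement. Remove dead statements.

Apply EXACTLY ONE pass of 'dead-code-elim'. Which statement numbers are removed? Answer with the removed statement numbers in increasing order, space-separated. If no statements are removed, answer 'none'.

Answer: 1 2 3 4 6 7 8

Derivation:
Backward liveness scan:
Stmt 1 'v = 2': DEAD (v not in live set [])
Stmt 2 'z = v': DEAD (z not in live set [])
Stmt 3 'c = z': DEAD (c not in live set [])
Stmt 4 'u = z': DEAD (u not in live set [])
Stmt 5 'd = 1': KEEP (d is live); live-in = []
Stmt 6 'a = 3': DEAD (a not in live set ['d'])
Stmt 7 'b = c - 0': DEAD (b not in live set ['d'])
Stmt 8 'y = 7': DEAD (y not in live set ['d'])
Stmt 9 'return d': KEEP (return); live-in = ['d']
Removed statement numbers: [1, 2, 3, 4, 6, 7, 8]
Surviving IR:
  d = 1
  return d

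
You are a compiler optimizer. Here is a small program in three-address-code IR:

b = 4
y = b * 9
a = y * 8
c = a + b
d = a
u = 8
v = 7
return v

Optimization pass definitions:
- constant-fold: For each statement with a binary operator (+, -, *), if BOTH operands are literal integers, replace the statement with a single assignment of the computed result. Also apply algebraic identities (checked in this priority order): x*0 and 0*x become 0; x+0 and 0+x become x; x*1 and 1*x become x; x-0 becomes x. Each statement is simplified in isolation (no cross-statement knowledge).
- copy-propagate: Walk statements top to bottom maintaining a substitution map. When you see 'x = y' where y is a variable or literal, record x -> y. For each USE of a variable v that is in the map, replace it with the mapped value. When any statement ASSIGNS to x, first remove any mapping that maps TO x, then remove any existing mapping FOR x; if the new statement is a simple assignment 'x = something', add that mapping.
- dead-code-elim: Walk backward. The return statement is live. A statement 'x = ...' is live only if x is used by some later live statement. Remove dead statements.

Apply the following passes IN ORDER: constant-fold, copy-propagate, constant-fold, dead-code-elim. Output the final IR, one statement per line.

Initial IR:
  b = 4
  y = b * 9
  a = y * 8
  c = a + b
  d = a
  u = 8
  v = 7
  return v
After constant-fold (8 stmts):
  b = 4
  y = b * 9
  a = y * 8
  c = a + b
  d = a
  u = 8
  v = 7
  return v
After copy-propagate (8 stmts):
  b = 4
  y = 4 * 9
  a = y * 8
  c = a + 4
  d = a
  u = 8
  v = 7
  return 7
After constant-fold (8 stmts):
  b = 4
  y = 36
  a = y * 8
  c = a + 4
  d = a
  u = 8
  v = 7
  return 7
After dead-code-elim (1 stmts):
  return 7

Answer: return 7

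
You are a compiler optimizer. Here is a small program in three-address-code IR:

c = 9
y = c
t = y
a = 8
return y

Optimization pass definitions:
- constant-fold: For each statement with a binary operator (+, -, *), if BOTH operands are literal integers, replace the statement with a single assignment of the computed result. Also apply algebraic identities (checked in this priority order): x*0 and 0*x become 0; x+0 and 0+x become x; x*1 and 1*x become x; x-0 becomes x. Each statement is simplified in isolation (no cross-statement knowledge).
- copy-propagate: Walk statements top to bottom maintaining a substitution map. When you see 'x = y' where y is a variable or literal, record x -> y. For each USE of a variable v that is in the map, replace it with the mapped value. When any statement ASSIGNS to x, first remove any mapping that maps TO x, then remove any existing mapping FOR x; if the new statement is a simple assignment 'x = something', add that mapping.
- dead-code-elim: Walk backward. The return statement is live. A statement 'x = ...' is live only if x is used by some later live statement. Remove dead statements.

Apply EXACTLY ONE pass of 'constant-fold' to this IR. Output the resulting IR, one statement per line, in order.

Applying constant-fold statement-by-statement:
  [1] c = 9  (unchanged)
  [2] y = c  (unchanged)
  [3] t = y  (unchanged)
  [4] a = 8  (unchanged)
  [5] return y  (unchanged)
Result (5 stmts):
  c = 9
  y = c
  t = y
  a = 8
  return y

Answer: c = 9
y = c
t = y
a = 8
return y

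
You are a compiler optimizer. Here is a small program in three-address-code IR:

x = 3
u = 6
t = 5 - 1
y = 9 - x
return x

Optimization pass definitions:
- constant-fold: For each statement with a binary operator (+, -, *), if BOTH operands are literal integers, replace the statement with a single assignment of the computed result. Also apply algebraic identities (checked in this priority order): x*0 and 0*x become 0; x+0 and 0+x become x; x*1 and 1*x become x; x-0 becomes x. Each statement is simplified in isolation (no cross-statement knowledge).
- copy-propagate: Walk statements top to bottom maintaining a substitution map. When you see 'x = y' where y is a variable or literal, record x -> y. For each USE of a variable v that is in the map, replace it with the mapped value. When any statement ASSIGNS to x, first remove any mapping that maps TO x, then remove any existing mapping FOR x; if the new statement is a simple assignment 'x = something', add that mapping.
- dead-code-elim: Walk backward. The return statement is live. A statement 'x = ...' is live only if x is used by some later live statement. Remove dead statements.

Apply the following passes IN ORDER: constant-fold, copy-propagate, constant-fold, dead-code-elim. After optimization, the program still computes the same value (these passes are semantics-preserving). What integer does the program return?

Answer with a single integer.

Initial IR:
  x = 3
  u = 6
  t = 5 - 1
  y = 9 - x
  return x
After constant-fold (5 stmts):
  x = 3
  u = 6
  t = 4
  y = 9 - x
  return x
After copy-propagate (5 stmts):
  x = 3
  u = 6
  t = 4
  y = 9 - 3
  return 3
After constant-fold (5 stmts):
  x = 3
  u = 6
  t = 4
  y = 6
  return 3
After dead-code-elim (1 stmts):
  return 3
Evaluate:
  x = 3  =>  x = 3
  u = 6  =>  u = 6
  t = 5 - 1  =>  t = 4
  y = 9 - x  =>  y = 6
  return x = 3

Answer: 3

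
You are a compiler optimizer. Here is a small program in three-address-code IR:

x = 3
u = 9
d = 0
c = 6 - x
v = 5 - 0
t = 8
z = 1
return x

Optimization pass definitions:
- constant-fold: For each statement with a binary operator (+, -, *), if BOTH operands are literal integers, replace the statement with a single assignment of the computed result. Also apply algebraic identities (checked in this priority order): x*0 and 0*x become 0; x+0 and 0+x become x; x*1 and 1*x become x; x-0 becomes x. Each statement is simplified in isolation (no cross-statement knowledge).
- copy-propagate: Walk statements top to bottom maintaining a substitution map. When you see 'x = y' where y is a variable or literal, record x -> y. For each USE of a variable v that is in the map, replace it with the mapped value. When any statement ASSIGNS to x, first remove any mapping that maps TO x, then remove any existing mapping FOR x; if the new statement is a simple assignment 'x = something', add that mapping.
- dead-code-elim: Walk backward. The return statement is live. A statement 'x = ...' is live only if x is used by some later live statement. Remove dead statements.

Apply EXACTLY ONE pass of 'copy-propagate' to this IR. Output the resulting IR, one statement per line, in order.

Answer: x = 3
u = 9
d = 0
c = 6 - 3
v = 5 - 0
t = 8
z = 1
return 3

Derivation:
Applying copy-propagate statement-by-statement:
  [1] x = 3  (unchanged)
  [2] u = 9  (unchanged)
  [3] d = 0  (unchanged)
  [4] c = 6 - x  -> c = 6 - 3
  [5] v = 5 - 0  (unchanged)
  [6] t = 8  (unchanged)
  [7] z = 1  (unchanged)
  [8] return x  -> return 3
Result (8 stmts):
  x = 3
  u = 9
  d = 0
  c = 6 - 3
  v = 5 - 0
  t = 8
  z = 1
  return 3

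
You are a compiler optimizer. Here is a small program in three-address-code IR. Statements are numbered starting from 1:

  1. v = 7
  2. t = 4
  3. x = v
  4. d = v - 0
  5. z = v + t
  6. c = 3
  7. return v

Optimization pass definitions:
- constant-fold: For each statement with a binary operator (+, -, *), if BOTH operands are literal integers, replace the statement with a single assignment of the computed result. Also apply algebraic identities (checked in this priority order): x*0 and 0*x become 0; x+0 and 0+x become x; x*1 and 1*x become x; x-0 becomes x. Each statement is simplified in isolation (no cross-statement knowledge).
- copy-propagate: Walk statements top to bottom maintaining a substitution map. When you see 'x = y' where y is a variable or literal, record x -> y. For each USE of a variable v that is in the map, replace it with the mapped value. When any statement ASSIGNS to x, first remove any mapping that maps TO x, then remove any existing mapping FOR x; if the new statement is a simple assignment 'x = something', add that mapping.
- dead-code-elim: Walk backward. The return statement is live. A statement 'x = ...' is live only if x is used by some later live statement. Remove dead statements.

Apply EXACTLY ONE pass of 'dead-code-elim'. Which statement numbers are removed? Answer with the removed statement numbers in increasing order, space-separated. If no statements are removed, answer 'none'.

Backward liveness scan:
Stmt 1 'v = 7': KEEP (v is live); live-in = []
Stmt 2 't = 4': DEAD (t not in live set ['v'])
Stmt 3 'x = v': DEAD (x not in live set ['v'])
Stmt 4 'd = v - 0': DEAD (d not in live set ['v'])
Stmt 5 'z = v + t': DEAD (z not in live set ['v'])
Stmt 6 'c = 3': DEAD (c not in live set ['v'])
Stmt 7 'return v': KEEP (return); live-in = ['v']
Removed statement numbers: [2, 3, 4, 5, 6]
Surviving IR:
  v = 7
  return v

Answer: 2 3 4 5 6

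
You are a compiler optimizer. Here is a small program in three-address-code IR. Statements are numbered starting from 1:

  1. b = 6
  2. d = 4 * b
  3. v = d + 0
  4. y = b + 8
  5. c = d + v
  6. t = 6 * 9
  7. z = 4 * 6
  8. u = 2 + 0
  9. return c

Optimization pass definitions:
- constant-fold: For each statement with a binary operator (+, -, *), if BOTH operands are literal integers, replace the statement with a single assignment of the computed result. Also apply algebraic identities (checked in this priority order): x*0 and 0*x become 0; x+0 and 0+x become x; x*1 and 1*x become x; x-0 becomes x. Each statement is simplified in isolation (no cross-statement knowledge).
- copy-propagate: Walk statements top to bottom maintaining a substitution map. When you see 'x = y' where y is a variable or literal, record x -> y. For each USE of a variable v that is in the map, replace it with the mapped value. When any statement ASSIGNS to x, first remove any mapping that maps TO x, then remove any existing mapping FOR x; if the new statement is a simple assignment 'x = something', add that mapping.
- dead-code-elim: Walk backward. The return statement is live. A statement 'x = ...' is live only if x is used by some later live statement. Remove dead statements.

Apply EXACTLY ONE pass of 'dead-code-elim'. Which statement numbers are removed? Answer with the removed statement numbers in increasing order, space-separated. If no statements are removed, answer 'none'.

Backward liveness scan:
Stmt 1 'b = 6': KEEP (b is live); live-in = []
Stmt 2 'd = 4 * b': KEEP (d is live); live-in = ['b']
Stmt 3 'v = d + 0': KEEP (v is live); live-in = ['d']
Stmt 4 'y = b + 8': DEAD (y not in live set ['d', 'v'])
Stmt 5 'c = d + v': KEEP (c is live); live-in = ['d', 'v']
Stmt 6 't = 6 * 9': DEAD (t not in live set ['c'])
Stmt 7 'z = 4 * 6': DEAD (z not in live set ['c'])
Stmt 8 'u = 2 + 0': DEAD (u not in live set ['c'])
Stmt 9 'return c': KEEP (return); live-in = ['c']
Removed statement numbers: [4, 6, 7, 8]
Surviving IR:
  b = 6
  d = 4 * b
  v = d + 0
  c = d + v
  return c

Answer: 4 6 7 8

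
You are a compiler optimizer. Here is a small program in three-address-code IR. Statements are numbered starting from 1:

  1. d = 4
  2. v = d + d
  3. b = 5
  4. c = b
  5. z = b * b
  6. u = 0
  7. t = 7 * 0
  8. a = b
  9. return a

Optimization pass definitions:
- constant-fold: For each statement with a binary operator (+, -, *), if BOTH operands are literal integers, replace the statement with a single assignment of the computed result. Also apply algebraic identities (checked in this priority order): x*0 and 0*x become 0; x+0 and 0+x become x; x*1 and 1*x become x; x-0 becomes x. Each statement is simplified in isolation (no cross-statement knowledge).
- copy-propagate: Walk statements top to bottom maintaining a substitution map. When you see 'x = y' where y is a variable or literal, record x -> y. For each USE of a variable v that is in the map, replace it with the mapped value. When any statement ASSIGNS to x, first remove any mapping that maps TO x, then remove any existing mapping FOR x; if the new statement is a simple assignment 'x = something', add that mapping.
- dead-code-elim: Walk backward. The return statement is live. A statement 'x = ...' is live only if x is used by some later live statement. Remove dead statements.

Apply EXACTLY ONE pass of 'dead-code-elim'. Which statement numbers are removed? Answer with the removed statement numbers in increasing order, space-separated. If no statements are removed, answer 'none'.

Answer: 1 2 4 5 6 7

Derivation:
Backward liveness scan:
Stmt 1 'd = 4': DEAD (d not in live set [])
Stmt 2 'v = d + d': DEAD (v not in live set [])
Stmt 3 'b = 5': KEEP (b is live); live-in = []
Stmt 4 'c = b': DEAD (c not in live set ['b'])
Stmt 5 'z = b * b': DEAD (z not in live set ['b'])
Stmt 6 'u = 0': DEAD (u not in live set ['b'])
Stmt 7 't = 7 * 0': DEAD (t not in live set ['b'])
Stmt 8 'a = b': KEEP (a is live); live-in = ['b']
Stmt 9 'return a': KEEP (return); live-in = ['a']
Removed statement numbers: [1, 2, 4, 5, 6, 7]
Surviving IR:
  b = 5
  a = b
  return a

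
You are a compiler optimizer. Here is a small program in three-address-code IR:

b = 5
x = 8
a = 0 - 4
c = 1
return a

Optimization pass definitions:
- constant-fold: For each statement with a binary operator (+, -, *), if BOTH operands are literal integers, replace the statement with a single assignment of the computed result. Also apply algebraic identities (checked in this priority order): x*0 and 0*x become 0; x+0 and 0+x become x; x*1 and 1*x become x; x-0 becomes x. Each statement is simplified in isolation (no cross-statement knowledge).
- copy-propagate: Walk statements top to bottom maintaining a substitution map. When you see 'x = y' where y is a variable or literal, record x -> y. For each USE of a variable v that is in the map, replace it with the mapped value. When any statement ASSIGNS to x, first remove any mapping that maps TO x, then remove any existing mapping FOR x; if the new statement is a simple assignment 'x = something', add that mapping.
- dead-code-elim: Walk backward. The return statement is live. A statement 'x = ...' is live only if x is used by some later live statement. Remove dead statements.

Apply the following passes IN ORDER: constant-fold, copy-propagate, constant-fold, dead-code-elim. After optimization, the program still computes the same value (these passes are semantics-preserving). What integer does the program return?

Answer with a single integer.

Initial IR:
  b = 5
  x = 8
  a = 0 - 4
  c = 1
  return a
After constant-fold (5 stmts):
  b = 5
  x = 8
  a = -4
  c = 1
  return a
After copy-propagate (5 stmts):
  b = 5
  x = 8
  a = -4
  c = 1
  return -4
After constant-fold (5 stmts):
  b = 5
  x = 8
  a = -4
  c = 1
  return -4
After dead-code-elim (1 stmts):
  return -4
Evaluate:
  b = 5  =>  b = 5
  x = 8  =>  x = 8
  a = 0 - 4  =>  a = -4
  c = 1  =>  c = 1
  return a = -4

Answer: -4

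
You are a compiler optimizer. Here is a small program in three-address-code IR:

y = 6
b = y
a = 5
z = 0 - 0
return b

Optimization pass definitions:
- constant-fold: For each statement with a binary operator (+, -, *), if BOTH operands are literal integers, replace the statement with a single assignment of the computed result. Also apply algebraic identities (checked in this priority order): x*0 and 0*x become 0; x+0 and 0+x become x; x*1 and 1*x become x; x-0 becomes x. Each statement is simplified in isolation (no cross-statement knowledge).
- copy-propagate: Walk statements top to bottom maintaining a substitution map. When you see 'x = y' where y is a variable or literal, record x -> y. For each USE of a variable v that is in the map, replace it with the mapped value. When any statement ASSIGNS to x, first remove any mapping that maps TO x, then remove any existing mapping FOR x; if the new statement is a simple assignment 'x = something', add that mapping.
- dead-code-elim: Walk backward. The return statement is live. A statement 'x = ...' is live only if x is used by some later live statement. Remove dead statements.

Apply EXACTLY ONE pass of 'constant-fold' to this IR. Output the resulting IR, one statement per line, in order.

Answer: y = 6
b = y
a = 5
z = 0
return b

Derivation:
Applying constant-fold statement-by-statement:
  [1] y = 6  (unchanged)
  [2] b = y  (unchanged)
  [3] a = 5  (unchanged)
  [4] z = 0 - 0  -> z = 0
  [5] return b  (unchanged)
Result (5 stmts):
  y = 6
  b = y
  a = 5
  z = 0
  return b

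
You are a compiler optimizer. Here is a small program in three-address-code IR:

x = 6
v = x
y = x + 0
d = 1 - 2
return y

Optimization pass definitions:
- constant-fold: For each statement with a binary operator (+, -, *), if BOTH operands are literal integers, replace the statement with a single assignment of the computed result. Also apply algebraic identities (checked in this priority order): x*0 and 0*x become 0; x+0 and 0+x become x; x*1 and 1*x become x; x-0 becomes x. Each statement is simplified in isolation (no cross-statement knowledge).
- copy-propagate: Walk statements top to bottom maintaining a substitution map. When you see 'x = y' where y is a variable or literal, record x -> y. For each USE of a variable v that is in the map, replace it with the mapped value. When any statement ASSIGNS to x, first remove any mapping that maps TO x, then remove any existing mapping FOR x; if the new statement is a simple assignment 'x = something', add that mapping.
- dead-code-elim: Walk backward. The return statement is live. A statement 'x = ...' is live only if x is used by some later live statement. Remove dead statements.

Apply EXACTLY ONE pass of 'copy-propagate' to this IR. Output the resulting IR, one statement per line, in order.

Answer: x = 6
v = 6
y = 6 + 0
d = 1 - 2
return y

Derivation:
Applying copy-propagate statement-by-statement:
  [1] x = 6  (unchanged)
  [2] v = x  -> v = 6
  [3] y = x + 0  -> y = 6 + 0
  [4] d = 1 - 2  (unchanged)
  [5] return y  (unchanged)
Result (5 stmts):
  x = 6
  v = 6
  y = 6 + 0
  d = 1 - 2
  return y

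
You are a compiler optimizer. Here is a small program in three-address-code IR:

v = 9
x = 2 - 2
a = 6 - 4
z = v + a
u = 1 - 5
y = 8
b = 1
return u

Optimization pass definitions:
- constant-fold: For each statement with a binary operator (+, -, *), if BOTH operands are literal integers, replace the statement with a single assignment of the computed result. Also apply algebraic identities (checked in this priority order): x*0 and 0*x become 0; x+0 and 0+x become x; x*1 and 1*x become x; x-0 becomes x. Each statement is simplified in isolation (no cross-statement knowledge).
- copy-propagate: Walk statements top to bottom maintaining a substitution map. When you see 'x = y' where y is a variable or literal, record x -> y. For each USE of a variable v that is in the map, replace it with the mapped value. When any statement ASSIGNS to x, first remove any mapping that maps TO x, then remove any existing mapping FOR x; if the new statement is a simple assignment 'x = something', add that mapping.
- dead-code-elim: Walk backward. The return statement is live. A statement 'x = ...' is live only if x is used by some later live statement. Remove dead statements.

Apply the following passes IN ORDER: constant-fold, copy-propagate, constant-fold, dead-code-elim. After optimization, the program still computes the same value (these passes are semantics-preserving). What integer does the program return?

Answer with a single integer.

Initial IR:
  v = 9
  x = 2 - 2
  a = 6 - 4
  z = v + a
  u = 1 - 5
  y = 8
  b = 1
  return u
After constant-fold (8 stmts):
  v = 9
  x = 0
  a = 2
  z = v + a
  u = -4
  y = 8
  b = 1
  return u
After copy-propagate (8 stmts):
  v = 9
  x = 0
  a = 2
  z = 9 + 2
  u = -4
  y = 8
  b = 1
  return -4
After constant-fold (8 stmts):
  v = 9
  x = 0
  a = 2
  z = 11
  u = -4
  y = 8
  b = 1
  return -4
After dead-code-elim (1 stmts):
  return -4
Evaluate:
  v = 9  =>  v = 9
  x = 2 - 2  =>  x = 0
  a = 6 - 4  =>  a = 2
  z = v + a  =>  z = 11
  u = 1 - 5  =>  u = -4
  y = 8  =>  y = 8
  b = 1  =>  b = 1
  return u = -4

Answer: -4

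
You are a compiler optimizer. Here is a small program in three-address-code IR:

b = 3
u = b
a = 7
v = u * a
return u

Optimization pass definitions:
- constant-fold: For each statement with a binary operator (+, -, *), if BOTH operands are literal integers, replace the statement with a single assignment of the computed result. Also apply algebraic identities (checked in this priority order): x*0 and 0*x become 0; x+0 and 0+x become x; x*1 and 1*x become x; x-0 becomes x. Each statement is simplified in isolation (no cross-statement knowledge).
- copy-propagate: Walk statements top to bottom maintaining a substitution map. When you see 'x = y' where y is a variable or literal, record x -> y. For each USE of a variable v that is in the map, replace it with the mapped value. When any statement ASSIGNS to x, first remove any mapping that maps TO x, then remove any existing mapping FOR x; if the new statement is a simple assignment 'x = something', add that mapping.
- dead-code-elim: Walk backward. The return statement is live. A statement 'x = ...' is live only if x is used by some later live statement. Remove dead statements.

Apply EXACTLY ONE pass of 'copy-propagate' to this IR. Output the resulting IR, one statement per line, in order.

Answer: b = 3
u = 3
a = 7
v = 3 * 7
return 3

Derivation:
Applying copy-propagate statement-by-statement:
  [1] b = 3  (unchanged)
  [2] u = b  -> u = 3
  [3] a = 7  (unchanged)
  [4] v = u * a  -> v = 3 * 7
  [5] return u  -> return 3
Result (5 stmts):
  b = 3
  u = 3
  a = 7
  v = 3 * 7
  return 3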